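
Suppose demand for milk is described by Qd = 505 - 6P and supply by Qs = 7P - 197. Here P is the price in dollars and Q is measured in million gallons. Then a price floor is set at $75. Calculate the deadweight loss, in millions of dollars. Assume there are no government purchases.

2457

Without the control the market clears where 505 - 6P = 7P - 197, i.e. P* = 54 and Q* = 181.
Because the floor (75) lies above the market-clearing price, it is binding.
At P = 75: Qd = 505 - 6·75 = 55 and Qs = 7·75 - 197 = 328.
Quantity traded falls to 55. At Q = 55 the demand price is (505 - 55)/6 = 75 and the supply price is (197 + 55)/7 = 36.
Deadweight loss = ½ · (75 - 36) · (181 - 55) = ½ · 39 · 126 = 2457.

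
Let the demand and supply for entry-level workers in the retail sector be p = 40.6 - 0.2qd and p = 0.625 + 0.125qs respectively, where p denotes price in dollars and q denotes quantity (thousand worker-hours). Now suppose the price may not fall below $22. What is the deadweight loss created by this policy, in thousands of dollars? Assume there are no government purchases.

146.25

Rearranging demand gives qd = 203 - 5p; rearranging supply gives qs = 8p - 5. Without the control the market clears where 203 - 5p = 8p - 5, i.e. p* = 16 and q* = 123.
Since 22 > 16, the floor is binding.
At p = 22: qd = 203 - 5·22 = 93 and qs = 8·22 - 5 = 171.
Quantity traded falls to 93. At q = 93 the demand price is (203 - 93)/5 = 22 and the supply price is (5 + 93)/8 = 12.25.
Deadweight loss = ½ · (22 - 12.25) · (123 - 93) = ½ · 9.75 · 30 = 146.25.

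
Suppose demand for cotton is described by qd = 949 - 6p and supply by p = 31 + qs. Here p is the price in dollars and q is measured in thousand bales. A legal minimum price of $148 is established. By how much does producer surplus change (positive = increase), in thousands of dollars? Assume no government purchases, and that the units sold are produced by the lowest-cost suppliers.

Rearranging supply gives qs = p - 31. Without the control the market clears where 949 - 6p = p - 31, i.e. p* = 140 and q* = 109.
Because the floor (148) lies above the market-clearing price, it is binding.
At p = 148: qd = 949 - 6·148 = 61 and qs = 148 - 31 = 117.
Producer surplus without the control is ½ · (140 - 31) · 109 = 5940.5.
With the floor, 61 units are sold at 148. The supply price at q = 61 is 92, so PS = ½ · [(148 - 31) + (148 - 92)] · 61 = 5276.5.
Change in producer surplus = 5276.5 - 5940.5 = -664.

-664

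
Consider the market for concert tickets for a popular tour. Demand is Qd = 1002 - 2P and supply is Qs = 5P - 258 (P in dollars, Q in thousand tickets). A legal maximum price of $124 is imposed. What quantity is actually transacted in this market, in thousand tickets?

Equilibrium: 1002 - 2P = 5P - 258, so 1260 = 7P and P* = 180, Q* = 642.
The ceiling of 124 is below the equilibrium price 180, so it binds.
At P = 124: Qd = 1002 - 2·124 = 754 and Qs = 5·124 - 258 = 362.
The quantity actually transacted is the short side, supply: 362.

362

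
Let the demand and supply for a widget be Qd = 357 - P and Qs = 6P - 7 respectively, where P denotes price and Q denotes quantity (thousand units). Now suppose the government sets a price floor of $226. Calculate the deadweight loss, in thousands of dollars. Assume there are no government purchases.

17661

Setting quantity demanded equal to quantity supplied, 357 - P = 6P - 7, gives P* = 52 and Q* = 305.
Since 226 > 52, the floor is binding.
At P = 226: Qd = 357 - 226 = 131 and Qs = 6·226 - 7 = 1349.
Quantity traded falls to 131. At Q = 131 the demand price is 357 - 131 = 226 and the supply price is (7 + 131)/6 = 23.
Deadweight loss = ½ · (226 - 23) · (305 - 131) = ½ · 203 · 174 = 17661.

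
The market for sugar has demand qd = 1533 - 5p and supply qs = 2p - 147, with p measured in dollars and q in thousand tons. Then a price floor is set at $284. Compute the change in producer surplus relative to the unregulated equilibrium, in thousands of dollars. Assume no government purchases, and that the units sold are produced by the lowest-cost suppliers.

-7128

Equilibrium: 1533 - 5p = 2p - 147, so 1680 = 7p and p* = 240, q* = 333.
Because the floor (284) lies above the market-clearing price, it is binding.
At p = 284: qd = 1533 - 5·284 = 113 and qs = 2·284 - 147 = 421.
Producer surplus without the control is ½ · (240 - 73.5) · 333 = 27722.25.
With the floor, 113 units are sold at 284. The supply price at q = 113 is 130, so PS = ½ · [(284 - 73.5) + (284 - 130)] · 113 = 20594.25.
Change in producer surplus = 20594.25 - 27722.25 = -7128.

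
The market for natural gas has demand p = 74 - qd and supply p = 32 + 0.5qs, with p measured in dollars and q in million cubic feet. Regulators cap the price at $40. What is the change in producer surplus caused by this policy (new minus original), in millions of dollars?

-132

Rearranging demand gives qd = 74 - p; rearranging supply gives qs = 2p - 64. Setting quantity demanded equal to quantity supplied, 74 - p = 2p - 64, gives p* = 46 and q* = 28.
The ceiling of 40 is below the equilibrium price 46, so it binds.
At p = 40: qd = 74 - 40 = 34 and qs = 2·40 - 64 = 16.
Producer surplus without the control is ½ · (46 - 32) · 28 = 196.
With the ceiling, producers sell 16 units at 40, so PS = ½ · (40 - 32) · 16 = 64.
Change in producer surplus = 64 - 196 = -132.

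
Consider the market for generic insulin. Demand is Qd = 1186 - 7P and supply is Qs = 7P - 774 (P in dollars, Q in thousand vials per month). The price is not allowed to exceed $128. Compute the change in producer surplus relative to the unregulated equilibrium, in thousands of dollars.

-1968

Equilibrium: 1186 - 7P = 7P - 774, so 1960 = 14P and P* = 140, Q* = 206.
The ceiling of 128 is below the equilibrium price 140, so it binds.
At P = 128: Qd = 1186 - 7·128 = 290 and Qs = 7·128 - 774 = 122.
Producer surplus without the control is ½ · (140 - 774/7) · 206 = 21218/7.
With the ceiling, producers sell 122 units at 128, so PS = ½ · (128 - 774/7) · 122 = 7442/7.
Change in producer surplus = 7442/7 - 21218/7 = -1968.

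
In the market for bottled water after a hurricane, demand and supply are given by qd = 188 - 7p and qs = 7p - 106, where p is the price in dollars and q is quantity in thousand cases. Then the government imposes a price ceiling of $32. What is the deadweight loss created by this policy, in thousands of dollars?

0

Setting quantity demanded equal to quantity supplied, 188 - 7p = 7p - 106, gives p* = 21 and q* = 41.
The ceiling of 32 is above the equilibrium price 21, so it is not binding; the market clears at p* = 21, q* = 41.
Since the control does not bind, no trades are prevented and deadweight loss is zero.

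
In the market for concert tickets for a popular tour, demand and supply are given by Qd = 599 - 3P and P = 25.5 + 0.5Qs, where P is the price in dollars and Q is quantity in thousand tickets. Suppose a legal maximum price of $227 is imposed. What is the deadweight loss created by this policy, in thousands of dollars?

Rearranging supply gives Qs = 2P - 51. Setting quantity demanded equal to quantity supplied, 599 - 3P = 2P - 51, gives P* = 130 and Q* = 209.
The ceiling of 227 is above the equilibrium price 130, so it is not binding; the market clears at P* = 130, Q* = 209.
Since the control does not bind, no trades are prevented and deadweight loss is zero.

0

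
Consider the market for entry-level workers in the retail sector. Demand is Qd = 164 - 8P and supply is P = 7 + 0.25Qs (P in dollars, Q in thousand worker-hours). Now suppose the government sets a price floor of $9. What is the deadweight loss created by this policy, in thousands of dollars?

0

Rearranging supply gives Qs = 4P - 28. In a free market, 164 - 8P = 4P - 28 gives the equilibrium P* = 16, Q* = 36.
The floor of 9 is below the equilibrium price 16, so it is not binding; the market clears at P* = 16, Q* = 36.
Since the control does not bind, no trades are prevented and deadweight loss is zero.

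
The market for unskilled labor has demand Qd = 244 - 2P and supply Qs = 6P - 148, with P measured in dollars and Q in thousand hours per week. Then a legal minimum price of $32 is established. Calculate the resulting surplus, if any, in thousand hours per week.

Without the control the market clears where 244 - 2P = 6P - 148, i.e. P* = 49 and Q* = 146.
The floor of 32 is below the equilibrium price 49, so it is not binding; the market clears at P* = 49, Q* = 146.
Since the control does not bind, there is no surplus.

0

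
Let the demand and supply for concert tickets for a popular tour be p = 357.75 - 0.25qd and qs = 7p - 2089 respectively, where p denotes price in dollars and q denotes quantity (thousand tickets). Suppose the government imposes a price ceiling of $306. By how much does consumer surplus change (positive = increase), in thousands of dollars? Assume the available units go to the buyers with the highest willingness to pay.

Rearranging demand gives qd = 1431 - 4p. Setting quantity demanded equal to quantity supplied, 1431 - 4p = 7p - 2089, gives p* = 320 and q* = 151.
The ceiling of 306 is below the equilibrium price 320, so it binds.
At p = 306: qd = 1431 - 4·306 = 207 and qs = 7·306 - 2089 = 53.
Consumer surplus without the control is ½ · (357.75 - 320) · 151 = 2850.125.
With the ceiling, 53 units are sold at 306 (assume they go to the highest-value buyers). The demand price at q = 53 is 344.5, so CS = ½ · [(357.75 - 306) + (344.5 - 306)] · 53 = 2391.625.
Change in consumer surplus = 2391.625 - 2850.125 = -458.5.

-458.5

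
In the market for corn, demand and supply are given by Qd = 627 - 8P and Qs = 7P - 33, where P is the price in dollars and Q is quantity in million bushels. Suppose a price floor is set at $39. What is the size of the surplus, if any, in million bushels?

In a free market, 627 - 8P = 7P - 33 gives the equilibrium P* = 44, Q* = 275.
Since 39 is below P* = 44, the floor does not bind and the free-market outcome prevails.
Since the control does not bind, there is no surplus.

0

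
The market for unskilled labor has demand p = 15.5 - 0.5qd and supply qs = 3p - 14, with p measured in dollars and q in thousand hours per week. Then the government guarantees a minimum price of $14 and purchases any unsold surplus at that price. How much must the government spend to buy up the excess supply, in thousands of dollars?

350

Rearranging demand gives qd = 31 - 2p. Equilibrium: 31 - 2p = 3p - 14, so 45 = 5p and p* = 9, q* = 13.
Because the floor (14) lies above the market-clearing price, it is binding.
At p = 14: qd = 31 - 2·14 = 3 and qs = 3·14 - 14 = 28.
Surplus = qs - qd = 25.
Government expenditure = surplus × support price = 25 × 14 = 350.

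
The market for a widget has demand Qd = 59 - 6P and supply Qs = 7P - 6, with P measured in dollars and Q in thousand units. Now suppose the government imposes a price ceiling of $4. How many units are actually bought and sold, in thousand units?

Equilibrium: 59 - 6P = 7P - 6, so 65 = 13P and P* = 5, Q* = 29.
The ceiling of 4 is below the equilibrium price 5, so it binds.
At P = 4: Qd = 59 - 6·4 = 35 and Qs = 7·4 - 6 = 22.
The quantity actually transacted is the short side, supply: 22.

22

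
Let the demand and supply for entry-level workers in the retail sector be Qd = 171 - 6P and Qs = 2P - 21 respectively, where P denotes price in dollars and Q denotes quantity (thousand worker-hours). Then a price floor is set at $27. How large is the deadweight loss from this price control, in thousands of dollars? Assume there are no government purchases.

In a free market, 171 - 6P = 2P - 21 gives the equilibrium P* = 24, Q* = 27.
The floor of 27 is above the equilibrium price 24, so it binds.
At P = 27: Qd = 171 - 6·27 = 9 and Qs = 2·27 - 21 = 33.
Quantity traded falls to 9. At Q = 9 the demand price is (171 - 9)/6 = 27 and the supply price is (21 + 9)/2 = 15.
Deadweight loss = ½ · (27 - 15) · (27 - 9) = ½ · 12 · 18 = 108.

108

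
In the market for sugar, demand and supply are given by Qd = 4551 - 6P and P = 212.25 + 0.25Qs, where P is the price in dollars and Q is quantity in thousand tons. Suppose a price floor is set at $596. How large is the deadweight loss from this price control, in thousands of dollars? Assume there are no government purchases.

Rearranging supply gives Qs = 4P - 849. Equilibrium: 4551 - 6P = 4P - 849, so 5400 = 10P and P* = 540, Q* = 1311.
The floor of 596 is above the equilibrium price 540, so it binds.
At P = 596: Qd = 4551 - 6·596 = 975 and Qs = 4·596 - 849 = 1535.
Quantity traded falls to 975. At Q = 975 the demand price is (4551 - 975)/6 = 596 and the supply price is (849 + 975)/4 = 456.
Deadweight loss = ½ · (596 - 456) · (1311 - 975) = ½ · 140 · 336 = 23520.

23520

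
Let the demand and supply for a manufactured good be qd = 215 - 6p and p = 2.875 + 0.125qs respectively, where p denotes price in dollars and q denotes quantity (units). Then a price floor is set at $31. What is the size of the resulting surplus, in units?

Rearranging supply gives qs = 8p - 23. In a free market, 215 - 6p = 8p - 23 gives the equilibrium p* = 17, q* = 113.
Since 31 > 17, the floor is binding.
At p = 31: qd = 215 - 6·31 = 29 and qs = 8·31 - 23 = 225.
Surplus = qs - qd = 225 - 29 = 196.

196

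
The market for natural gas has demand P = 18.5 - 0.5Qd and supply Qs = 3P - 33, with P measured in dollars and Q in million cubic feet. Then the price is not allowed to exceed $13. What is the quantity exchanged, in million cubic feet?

Rearranging demand gives Qd = 37 - 2P. Setting quantity demanded equal to quantity supplied, 37 - 2P = 3P - 33, gives P* = 14 and Q* = 9.
Since 13 < 14, the ceiling is binding.
At P = 13: Qd = 37 - 2·13 = 11 and Qs = 3·13 - 33 = 6.
The quantity actually transacted is the short side, supply: 6.

6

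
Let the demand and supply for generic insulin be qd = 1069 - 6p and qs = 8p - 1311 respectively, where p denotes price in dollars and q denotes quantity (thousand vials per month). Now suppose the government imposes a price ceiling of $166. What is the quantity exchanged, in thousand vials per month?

Equilibrium: 1069 - 6p = 8p - 1311, so 2380 = 14p and p* = 170, q* = 49.
Because the ceiling (166) lies below the market-clearing price, it is binding.
At p = 166: qd = 1069 - 6·166 = 73 and qs = 8·166 - 1311 = 17.
The quantity actually transacted is the short side, supply: 17.

17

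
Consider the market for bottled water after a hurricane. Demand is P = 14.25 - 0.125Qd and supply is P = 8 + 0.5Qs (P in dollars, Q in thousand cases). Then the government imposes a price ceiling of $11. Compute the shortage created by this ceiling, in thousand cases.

20

Rearranging demand gives Qd = 114 - 8P; rearranging supply gives Qs = 2P - 16. Without the control the market clears where 114 - 8P = 2P - 16, i.e. P* = 13 and Q* = 10.
The ceiling of 11 is below the equilibrium price 13, so it binds.
At P = 11: Qd = 114 - 8·11 = 26 and Qs = 2·11 - 16 = 6.
Shortage = Qd - Qs = 26 - 6 = 20.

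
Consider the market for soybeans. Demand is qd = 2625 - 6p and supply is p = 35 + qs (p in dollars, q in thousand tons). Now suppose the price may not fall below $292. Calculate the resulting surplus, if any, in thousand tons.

0

Rearranging supply gives qs = p - 35. Without the control the market clears where 2625 - 6p = p - 35, i.e. p* = 380 and q* = 345.
The floor of 292 is below the equilibrium price 380, so it is not binding; the market clears at p* = 380, q* = 345.
Since the control does not bind, there is no surplus.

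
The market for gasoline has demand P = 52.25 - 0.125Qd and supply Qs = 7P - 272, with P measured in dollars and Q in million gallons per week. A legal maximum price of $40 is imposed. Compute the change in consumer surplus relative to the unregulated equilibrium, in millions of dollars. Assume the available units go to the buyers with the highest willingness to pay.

-62.25

Rearranging demand gives Qd = 418 - 8P. Equilibrium: 418 - 8P = 7P - 272, so 690 = 15P and P* = 46, Q* = 50.
The ceiling of 40 is below the equilibrium price 46, so it binds.
At P = 40: Qd = 418 - 8·40 = 98 and Qs = 7·40 - 272 = 8.
Consumer surplus without the control is ½ · (52.25 - 46) · 50 = 156.25.
With the ceiling, 8 units are sold at 40 (assume they go to the highest-value buyers). The demand price at Q = 8 is 51.25, so CS = ½ · [(52.25 - 40) + (51.25 - 40)] · 8 = 94.
Change in consumer surplus = 94 - 156.25 = -62.25.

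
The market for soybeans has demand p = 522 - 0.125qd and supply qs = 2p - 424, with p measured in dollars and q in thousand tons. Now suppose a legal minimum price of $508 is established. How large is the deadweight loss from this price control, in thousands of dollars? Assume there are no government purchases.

46080

Rearranging demand gives qd = 4176 - 8p. In a free market, 4176 - 8p = 2p - 424 gives the equilibrium p* = 460, q* = 496.
Because the floor (508) lies above the market-clearing price, it is binding.
At p = 508: qd = 4176 - 8·508 = 112 and qs = 2·508 - 424 = 592.
Quantity traded falls to 112. At q = 112 the demand price is (4176 - 112)/8 = 508 and the supply price is (424 + 112)/2 = 268.
Deadweight loss = ½ · (508 - 268) · (496 - 112) = ½ · 240 · 384 = 46080.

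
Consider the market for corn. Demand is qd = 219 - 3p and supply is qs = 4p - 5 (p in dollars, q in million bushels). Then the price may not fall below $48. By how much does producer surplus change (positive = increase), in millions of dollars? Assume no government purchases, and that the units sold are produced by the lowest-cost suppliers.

Without the control the market clears where 219 - 3p = 4p - 5, i.e. p* = 32 and q* = 123.
The floor of 48 is above the equilibrium price 32, so it binds.
At p = 48: qd = 219 - 3·48 = 75 and qs = 4·48 - 5 = 187.
Producer surplus without the control is ½ · (32 - 1.25) · 123 = 1891.125.
With the floor, 75 units are sold at 48. The supply price at q = 75 is 20, so PS = ½ · [(48 - 1.25) + (48 - 20)] · 75 = 2803.125.
Change in producer surplus = 2803.125 - 1891.125 = 912.

912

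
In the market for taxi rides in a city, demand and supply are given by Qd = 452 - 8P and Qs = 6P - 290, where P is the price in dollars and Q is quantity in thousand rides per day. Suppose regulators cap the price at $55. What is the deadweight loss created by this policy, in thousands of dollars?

0

Setting quantity demanded equal to quantity supplied, 452 - 8P = 6P - 290, gives P* = 53 and Q* = 28.
Since 55 is above P* = 53, the ceiling does not bind and the free-market outcome prevails.
Since the control does not bind, no trades are prevented and deadweight loss is zero.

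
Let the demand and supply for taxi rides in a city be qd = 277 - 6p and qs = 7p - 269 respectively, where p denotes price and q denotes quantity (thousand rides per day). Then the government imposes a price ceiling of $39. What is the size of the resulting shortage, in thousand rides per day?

Without the control the market clears where 277 - 6p = 7p - 269, i.e. p* = 42 and q* = 25.
Since 39 < 42, the ceiling is binding.
At p = 39: qd = 277 - 6·39 = 43 and qs = 7·39 - 269 = 4.
Shortage = qd - qs = 43 - 4 = 39.

39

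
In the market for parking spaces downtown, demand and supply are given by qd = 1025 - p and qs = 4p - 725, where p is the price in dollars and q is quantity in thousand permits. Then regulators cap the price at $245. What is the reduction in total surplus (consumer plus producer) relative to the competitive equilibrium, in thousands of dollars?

Without the control the market clears where 1025 - p = 4p - 725, i.e. p* = 350 and q* = 675.
Since 245 < 350, the ceiling is binding.
At p = 245: qd = 1025 - 245 = 780 and qs = 4·245 - 725 = 255.
Quantity traded falls to 255. At q = 255 the demand price is 1025 - 255 = 770 and the supply price is (725 + 255)/4 = 245.
Deadweight loss = ½ · (770 - 245) · (675 - 255) = ½ · 525 · 420 = 110250.

110250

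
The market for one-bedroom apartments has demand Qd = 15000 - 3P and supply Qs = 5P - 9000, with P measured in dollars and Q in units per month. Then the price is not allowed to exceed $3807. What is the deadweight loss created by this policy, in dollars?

0

Without the control the market clears where 15000 - 3P = 5P - 9000, i.e. P* = 3000 and Q* = 6000.
The ceiling of 3807 is above the equilibrium price 3000, so it is not binding; the market clears at P* = 3000, Q* = 6000.
Since the control does not bind, no trades are prevented and deadweight loss is zero.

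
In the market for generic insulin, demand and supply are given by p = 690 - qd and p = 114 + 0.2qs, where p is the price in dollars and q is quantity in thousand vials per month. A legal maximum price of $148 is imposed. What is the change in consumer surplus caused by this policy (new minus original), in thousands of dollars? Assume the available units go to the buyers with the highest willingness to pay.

Rearranging demand gives qd = 690 - p; rearranging supply gives qs = 5p - 570. Without the control the market clears where 690 - p = 5p - 570, i.e. p* = 210 and q* = 480.
Because the ceiling (148) lies below the market-clearing price, it is binding.
At p = 148: qd = 690 - 148 = 542 and qs = 5·148 - 570 = 170.
Consumer surplus without the control is ½ · (690 - 210) · 480 = 115200.
With the ceiling, 170 units are sold at 148 (assume they go to the highest-value buyers). The demand price at q = 170 is 520, so CS = ½ · [(690 - 148) + (520 - 148)] · 170 = 77690.
Change in consumer surplus = 77690 - 115200 = -37510.

-37510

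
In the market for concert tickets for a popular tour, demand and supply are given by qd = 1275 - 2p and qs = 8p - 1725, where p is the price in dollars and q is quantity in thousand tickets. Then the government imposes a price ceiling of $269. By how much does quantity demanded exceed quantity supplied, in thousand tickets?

Without the control the market clears where 1275 - 2p = 8p - 1725, i.e. p* = 300 and q* = 675.
Because the ceiling (269) lies below the market-clearing price, it is binding.
At p = 269: qd = 1275 - 2·269 = 737 and qs = 8·269 - 1725 = 427.
Shortage = qd - qs = 737 - 427 = 310.

310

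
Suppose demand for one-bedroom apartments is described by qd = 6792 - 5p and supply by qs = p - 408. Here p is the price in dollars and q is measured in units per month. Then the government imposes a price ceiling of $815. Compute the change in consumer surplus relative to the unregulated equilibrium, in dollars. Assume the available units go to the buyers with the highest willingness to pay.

Without the control the market clears where 6792 - 5p = p - 408, i.e. p* = 1200 and q* = 792.
The ceiling of 815 is below the equilibrium price 1200, so it binds.
At p = 815: qd = 6792 - 5·815 = 2717 and qs = 815 - 408 = 407.
Consumer surplus without the control is ½ · (1358.4 - 1200) · 792 = 62726.4.
With the ceiling, 407 units are sold at 815 (assume they go to the highest-value buyers). The demand price at q = 407 is 1277, so CS = ½ · [(1358.4 - 815) + (1277 - 815)] · 407 = 204598.9.
Change in consumer surplus = 204598.9 - 62726.4 = 141872.5.

141872.5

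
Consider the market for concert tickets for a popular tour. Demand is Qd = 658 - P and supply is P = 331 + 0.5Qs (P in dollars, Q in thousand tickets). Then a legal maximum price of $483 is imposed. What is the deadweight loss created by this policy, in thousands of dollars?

Rearranging supply gives Qs = 2P - 662. In a free market, 658 - P = 2P - 662 gives the equilibrium P* = 440, Q* = 218.
The ceiling of 483 is above the equilibrium price 440, so it is not binding; the market clears at P* = 440, Q* = 218.
Since the control does not bind, no trades are prevented and deadweight loss is zero.

0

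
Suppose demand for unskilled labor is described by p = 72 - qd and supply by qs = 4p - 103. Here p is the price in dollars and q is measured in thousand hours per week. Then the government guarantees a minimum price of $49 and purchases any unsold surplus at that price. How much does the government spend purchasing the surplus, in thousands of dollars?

Rearranging demand gives qd = 72 - p. Setting quantity demanded equal to quantity supplied, 72 - p = 4p - 103, gives p* = 35 and q* = 37.
Since 49 > 35, the floor is binding.
At p = 49: qd = 72 - 49 = 23 and qs = 4·49 - 103 = 93.
Surplus = qs - qd = 70.
Government expenditure = surplus × support price = 70 × 49 = 3430.

3430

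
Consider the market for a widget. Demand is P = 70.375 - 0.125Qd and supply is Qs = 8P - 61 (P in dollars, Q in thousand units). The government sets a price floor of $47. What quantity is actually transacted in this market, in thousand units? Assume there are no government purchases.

Rearranging demand gives Qd = 563 - 8P. In a free market, 563 - 8P = 8P - 61 gives the equilibrium P* = 39, Q* = 251.
Since 47 > 39, the floor is binding.
At P = 47: Qd = 563 - 8·47 = 187 and Qs = 8·47 - 61 = 315.
The quantity actually transacted is the short side, demand: 187.

187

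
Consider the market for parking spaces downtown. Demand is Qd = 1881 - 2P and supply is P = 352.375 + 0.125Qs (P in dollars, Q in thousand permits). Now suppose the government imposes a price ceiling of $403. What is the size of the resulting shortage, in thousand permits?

Rearranging supply gives Qs = 8P - 2819. In a free market, 1881 - 2P = 8P - 2819 gives the equilibrium P* = 470, Q* = 941.
The ceiling of 403 is below the equilibrium price 470, so it binds.
At P = 403: Qd = 1881 - 2·403 = 1075 and Qs = 8·403 - 2819 = 405.
Shortage = Qd - Qs = 1075 - 405 = 670.

670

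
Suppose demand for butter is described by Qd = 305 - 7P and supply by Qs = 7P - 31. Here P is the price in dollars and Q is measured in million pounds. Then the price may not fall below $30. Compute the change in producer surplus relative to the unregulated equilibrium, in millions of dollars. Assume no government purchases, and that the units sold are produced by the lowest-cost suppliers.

Without the control the market clears where 305 - 7P = 7P - 31, i.e. P* = 24 and Q* = 137.
Since 30 > 24, the floor is binding.
At P = 30: Qd = 305 - 7·30 = 95 and Qs = 7·30 - 31 = 179.
Producer surplus without the control is ½ · (24 - 31/7) · 137 = 18769/14.
With the floor, 95 units are sold at 30. The supply price at Q = 95 is 18, so PS = ½ · [(30 - 31/7) + (30 - 18)] · 95 = 24985/14.
Change in producer surplus = 24985/14 - 18769/14 = 444.

444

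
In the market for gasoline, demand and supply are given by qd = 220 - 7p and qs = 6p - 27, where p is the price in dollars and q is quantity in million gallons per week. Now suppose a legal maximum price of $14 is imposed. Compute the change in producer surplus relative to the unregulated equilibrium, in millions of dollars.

Without the control the market clears where 220 - 7p = 6p - 27, i.e. p* = 19 and q* = 87.
Because the ceiling (14) lies below the market-clearing price, it is binding.
At p = 14: qd = 220 - 7·14 = 122 and qs = 6·14 - 27 = 57.
Producer surplus without the control is ½ · (19 - 4.5) · 87 = 630.75.
With the ceiling, producers sell 57 units at 14, so PS = ½ · (14 - 4.5) · 57 = 270.75.
Change in producer surplus = 270.75 - 630.75 = -360.

-360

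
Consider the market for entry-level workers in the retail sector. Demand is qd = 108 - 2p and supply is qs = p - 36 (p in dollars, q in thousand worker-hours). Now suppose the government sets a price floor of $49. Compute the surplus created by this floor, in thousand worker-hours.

Setting quantity demanded equal to quantity supplied, 108 - 2p = p - 36, gives p* = 48 and q* = 12.
Since 49 > 48, the floor is binding.
At p = 49: qd = 108 - 2·49 = 10 and qs = 49 - 36 = 13.
Surplus = qs - qd = 13 - 10 = 3.

3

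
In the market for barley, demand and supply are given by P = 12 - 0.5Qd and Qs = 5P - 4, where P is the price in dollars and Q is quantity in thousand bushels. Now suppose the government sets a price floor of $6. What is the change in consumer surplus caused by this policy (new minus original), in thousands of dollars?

-28

Rearranging demand gives Qd = 24 - 2P. Setting quantity demanded equal to quantity supplied, 24 - 2P = 5P - 4, gives P* = 4 and Q* = 16.
Because the floor (6) lies above the market-clearing price, it is binding.
At P = 6: Qd = 24 - 2·6 = 12 and Qs = 5·6 - 4 = 26.
Consumer surplus without the control is ½ · (12 - 4) · 16 = 64.
With the floor, consumers buy 12 units at 6, so CS = ½ · (12 - 6) · 12 = 36.
Change in consumer surplus = 36 - 64 = -28.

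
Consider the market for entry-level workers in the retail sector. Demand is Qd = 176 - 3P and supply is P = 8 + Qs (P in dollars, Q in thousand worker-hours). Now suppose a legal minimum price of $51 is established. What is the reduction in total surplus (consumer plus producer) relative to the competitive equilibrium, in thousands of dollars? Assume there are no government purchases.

150

Rearranging supply gives Qs = P - 8. Equilibrium: 176 - 3P = P - 8, so 184 = 4P and P* = 46, Q* = 38.
The floor of 51 is above the equilibrium price 46, so it binds.
At P = 51: Qd = 176 - 3·51 = 23 and Qs = 51 - 8 = 43.
Quantity traded falls to 23. At Q = 23 the demand price is (176 - 23)/3 = 51 and the supply price is 8 + 23 = 31.
Deadweight loss = ½ · (51 - 31) · (38 - 23) = ½ · 20 · 15 = 150.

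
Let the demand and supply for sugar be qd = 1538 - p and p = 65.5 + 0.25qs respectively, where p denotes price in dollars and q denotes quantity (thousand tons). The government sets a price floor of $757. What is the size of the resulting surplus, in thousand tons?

1985

Rearranging supply gives qs = 4p - 262. Equilibrium: 1538 - p = 4p - 262, so 1800 = 5p and p* = 360, q* = 1178.
Since 757 > 360, the floor is binding.
At p = 757: qd = 1538 - 757 = 781 and qs = 4·757 - 262 = 2766.
Surplus = qs - qd = 2766 - 781 = 1985.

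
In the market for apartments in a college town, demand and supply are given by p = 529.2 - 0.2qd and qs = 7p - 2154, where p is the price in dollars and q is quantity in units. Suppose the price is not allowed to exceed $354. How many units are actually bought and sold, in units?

Rearranging demand gives qd = 2646 - 5p. In a free market, 2646 - 5p = 7p - 2154 gives the equilibrium p* = 400, q* = 646.
Because the ceiling (354) lies below the market-clearing price, it is binding.
At p = 354: qd = 2646 - 5·354 = 876 and qs = 7·354 - 2154 = 324.
The quantity actually transacted is the short side, supply: 324.

324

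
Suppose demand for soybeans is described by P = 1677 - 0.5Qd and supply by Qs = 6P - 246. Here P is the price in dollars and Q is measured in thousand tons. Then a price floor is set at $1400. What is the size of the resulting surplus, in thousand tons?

Rearranging demand gives Qd = 3354 - 2P. Setting quantity demanded equal to quantity supplied, 3354 - 2P = 6P - 246, gives P* = 450 and Q* = 2454.
The floor of 1400 is above the equilibrium price 450, so it binds.
At P = 1400: Qd = 3354 - 2·1400 = 554 and Qs = 6·1400 - 246 = 8154.
Surplus = Qs - Qd = 8154 - 554 = 7600.

7600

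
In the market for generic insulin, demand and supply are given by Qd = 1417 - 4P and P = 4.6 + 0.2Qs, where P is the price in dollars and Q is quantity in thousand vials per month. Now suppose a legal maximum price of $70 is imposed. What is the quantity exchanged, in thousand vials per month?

327

Rearranging supply gives Qs = 5P - 23. In a free market, 1417 - 4P = 5P - 23 gives the equilibrium P* = 160, Q* = 777.
Since 70 < 160, the ceiling is binding.
At P = 70: Qd = 1417 - 4·70 = 1137 and Qs = 5·70 - 23 = 327.
The quantity actually transacted is the short side, supply: 327.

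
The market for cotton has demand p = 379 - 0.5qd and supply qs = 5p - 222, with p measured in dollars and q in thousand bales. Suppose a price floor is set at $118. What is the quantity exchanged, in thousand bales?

478

Rearranging demand gives qd = 758 - 2p. In a free market, 758 - 2p = 5p - 222 gives the equilibrium p* = 140, q* = 478.
The floor of 118 is below the equilibrium price 140, so it is not binding; the market clears at p* = 140, q* = 478.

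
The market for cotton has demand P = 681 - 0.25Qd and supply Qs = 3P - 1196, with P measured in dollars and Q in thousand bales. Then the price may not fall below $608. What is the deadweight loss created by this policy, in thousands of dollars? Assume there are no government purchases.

Rearranging demand gives Qd = 2724 - 4P. Equilibrium: 2724 - 4P = 3P - 1196, so 3920 = 7P and P* = 560, Q* = 484.
The floor of 608 is above the equilibrium price 560, so it binds.
At P = 608: Qd = 2724 - 4·608 = 292 and Qs = 3·608 - 1196 = 628.
Quantity traded falls to 292. At Q = 292 the demand price is (2724 - 292)/4 = 608 and the supply price is (1196 + 292)/3 = 496.
Deadweight loss = ½ · (608 - 496) · (484 - 292) = ½ · 112 · 192 = 10752.

10752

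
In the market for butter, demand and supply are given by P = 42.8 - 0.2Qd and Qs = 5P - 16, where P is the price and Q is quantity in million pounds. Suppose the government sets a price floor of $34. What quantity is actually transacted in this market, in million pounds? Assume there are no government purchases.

Rearranging demand gives Qd = 214 - 5P. Setting quantity demanded equal to quantity supplied, 214 - 5P = 5P - 16, gives P* = 23 and Q* = 99.
Because the floor (34) lies above the market-clearing price, it is binding.
At P = 34: Qd = 214 - 5·34 = 44 and Qs = 5·34 - 16 = 154.
The quantity actually transacted is the short side, demand: 44.

44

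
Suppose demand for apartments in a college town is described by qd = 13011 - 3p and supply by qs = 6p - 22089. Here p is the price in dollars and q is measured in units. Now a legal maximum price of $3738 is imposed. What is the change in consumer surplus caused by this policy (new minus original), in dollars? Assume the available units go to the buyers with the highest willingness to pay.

Without the control the market clears where 13011 - 3p = 6p - 22089, i.e. p* = 3900 and q* = 1311.
Since 3738 < 3900, the ceiling is binding.
At p = 3738: qd = 13011 - 3·3738 = 1797 and qs = 6·3738 - 22089 = 339.
Consumer surplus without the control is ½ · (4337 - 3900) · 1311 = 286453.5.
With the ceiling, 339 units are sold at 3738 (assume they go to the highest-value buyers). The demand price at q = 339 is 4224, so CS = ½ · [(4337 - 3738) + (4224 - 3738)] · 339 = 183907.5.
Change in consumer surplus = 183907.5 - 286453.5 = -102546.

-102546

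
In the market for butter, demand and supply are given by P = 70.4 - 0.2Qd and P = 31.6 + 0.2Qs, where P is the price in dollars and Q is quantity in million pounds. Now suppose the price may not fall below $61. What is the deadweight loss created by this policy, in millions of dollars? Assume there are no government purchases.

Rearranging demand gives Qd = 352 - 5P; rearranging supply gives Qs = 5P - 158. Equilibrium: 352 - 5P = 5P - 158, so 510 = 10P and P* = 51, Q* = 97.
The floor of 61 is above the equilibrium price 51, so it binds.
At P = 61: Qd = 352 - 5·61 = 47 and Qs = 5·61 - 158 = 147.
Quantity traded falls to 47. At Q = 47 the demand price is (352 - 47)/5 = 61 and the supply price is (158 + 47)/5 = 41.
Deadweight loss = ½ · (61 - 41) · (97 - 47) = ½ · 20 · 50 = 500.

500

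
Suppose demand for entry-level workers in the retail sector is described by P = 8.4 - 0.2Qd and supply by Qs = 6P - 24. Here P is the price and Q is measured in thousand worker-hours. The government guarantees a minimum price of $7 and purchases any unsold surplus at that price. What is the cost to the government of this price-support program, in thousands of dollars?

Rearranging demand gives Qd = 42 - 5P. In a free market, 42 - 5P = 6P - 24 gives the equilibrium P* = 6, Q* = 12.
The floor of 7 is above the equilibrium price 6, so it binds.
At P = 7: Qd = 42 - 5·7 = 7 and Qs = 6·7 - 24 = 18.
Surplus = Qs - Qd = 11.
Government expenditure = surplus × support price = 11 × 7 = 77.

77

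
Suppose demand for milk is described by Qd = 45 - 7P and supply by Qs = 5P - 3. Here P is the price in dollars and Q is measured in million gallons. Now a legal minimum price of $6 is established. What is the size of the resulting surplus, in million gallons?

24

Equilibrium: 45 - 7P = 5P - 3, so 48 = 12P and P* = 4, Q* = 17.
The floor of 6 is above the equilibrium price 4, so it binds.
At P = 6: Qd = 45 - 7·6 = 3 and Qs = 5·6 - 3 = 27.
Surplus = Qs - Qd = 27 - 3 = 24.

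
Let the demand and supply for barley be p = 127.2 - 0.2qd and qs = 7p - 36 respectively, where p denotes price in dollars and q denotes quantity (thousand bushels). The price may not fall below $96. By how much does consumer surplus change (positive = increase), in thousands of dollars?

Rearranging demand gives qd = 636 - 5p. Without the control the market clears where 636 - 5p = 7p - 36, i.e. p* = 56 and q* = 356.
The floor of 96 is above the equilibrium price 56, so it binds.
At p = 96: qd = 636 - 5·96 = 156 and qs = 7·96 - 36 = 636.
Consumer surplus without the control is ½ · (127.2 - 56) · 356 = 12673.6.
With the floor, consumers buy 156 units at 96, so CS = ½ · (127.2 - 96) · 156 = 2433.6.
Change in consumer surplus = 2433.6 - 12673.6 = -10240.

-10240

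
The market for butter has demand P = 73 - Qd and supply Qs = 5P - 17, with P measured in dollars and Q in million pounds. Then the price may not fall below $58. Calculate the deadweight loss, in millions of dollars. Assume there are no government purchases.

Rearranging demand gives Qd = 73 - P. Setting quantity demanded equal to quantity supplied, 73 - P = 5P - 17, gives P* = 15 and Q* = 58.
Since 58 > 15, the floor is binding.
At P = 58: Qd = 73 - 58 = 15 and Qs = 5·58 - 17 = 273.
Quantity traded falls to 15. At Q = 15 the demand price is 73 - 15 = 58 and the supply price is (17 + 15)/5 = 6.4.
Deadweight loss = ½ · (58 - 6.4) · (58 - 15) = ½ · 51.6 · 43 = 1109.4.

1109.4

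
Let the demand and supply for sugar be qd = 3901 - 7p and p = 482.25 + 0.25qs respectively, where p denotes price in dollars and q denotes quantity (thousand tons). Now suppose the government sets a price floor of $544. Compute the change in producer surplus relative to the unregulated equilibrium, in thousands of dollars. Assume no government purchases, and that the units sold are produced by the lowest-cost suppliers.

101.5

Rearranging supply gives qs = 4p - 1929. Setting quantity demanded equal to quantity supplied, 3901 - 7p = 4p - 1929, gives p* = 530 and q* = 191.
The floor of 544 is above the equilibrium price 530, so it binds.
At p = 544: qd = 3901 - 7·544 = 93 and qs = 4·544 - 1929 = 247.
Producer surplus without the control is ½ · (530 - 482.25) · 191 = 4560.125.
With the floor, 93 units are sold at 544. The supply price at q = 93 is 505.5, so PS = ½ · [(544 - 482.25) + (544 - 505.5)] · 93 = 4661.625.
Change in producer surplus = 4661.625 - 4560.125 = 101.5.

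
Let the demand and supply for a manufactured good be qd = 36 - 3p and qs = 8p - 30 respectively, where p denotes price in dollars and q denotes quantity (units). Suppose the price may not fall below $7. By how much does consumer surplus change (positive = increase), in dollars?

-16.5

Equilibrium: 36 - 3p = 8p - 30, so 66 = 11p and p* = 6, q* = 18.
Since 7 > 6, the floor is binding.
At p = 7: qd = 36 - 3·7 = 15 and qs = 8·7 - 30 = 26.
Consumer surplus without the control is ½ · (12 - 6) · 18 = 54.
With the floor, consumers buy 15 units at 7, so CS = ½ · (12 - 7) · 15 = 37.5.
Change in consumer surplus = 37.5 - 54 = -16.5.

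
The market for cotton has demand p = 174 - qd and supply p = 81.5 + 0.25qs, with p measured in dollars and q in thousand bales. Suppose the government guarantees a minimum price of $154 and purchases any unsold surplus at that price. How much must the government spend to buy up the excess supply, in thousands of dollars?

41580

Rearranging demand gives qd = 174 - p; rearranging supply gives qs = 4p - 326. Equilibrium: 174 - p = 4p - 326, so 500 = 5p and p* = 100, q* = 74.
The floor of 154 is above the equilibrium price 100, so it binds.
At p = 154: qd = 174 - 154 = 20 and qs = 4·154 - 326 = 290.
Surplus = qs - qd = 270.
Government expenditure = surplus × support price = 270 × 154 = 41580.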